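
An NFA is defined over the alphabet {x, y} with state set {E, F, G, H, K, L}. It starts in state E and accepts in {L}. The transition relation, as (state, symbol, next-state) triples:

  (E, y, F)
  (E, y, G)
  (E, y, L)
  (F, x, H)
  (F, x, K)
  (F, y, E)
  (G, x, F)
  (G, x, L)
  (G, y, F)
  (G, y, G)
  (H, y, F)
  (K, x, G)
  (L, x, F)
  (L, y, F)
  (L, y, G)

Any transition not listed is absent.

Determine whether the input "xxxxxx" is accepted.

Start in {E}.
Read 'x': E→∅; now ∅.
The set is empty and remains empty for the remaining 5 symbols.
The final set ∅ contains no accepting state.

No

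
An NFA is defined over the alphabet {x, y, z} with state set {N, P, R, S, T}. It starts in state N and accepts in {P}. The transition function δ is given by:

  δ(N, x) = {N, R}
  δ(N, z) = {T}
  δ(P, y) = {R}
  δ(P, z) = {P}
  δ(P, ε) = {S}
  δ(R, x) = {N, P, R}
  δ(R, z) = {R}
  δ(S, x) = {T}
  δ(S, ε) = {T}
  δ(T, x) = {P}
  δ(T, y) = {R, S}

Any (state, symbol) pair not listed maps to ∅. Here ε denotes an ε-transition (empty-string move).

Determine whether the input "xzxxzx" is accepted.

Yes

Start in {N}.
Read 'x': N→{N, R}; now {N, R}.
Read 'z': N→{T}, R→{R}; now {R, T}.
Read 'x': R→{N, P, R}, T→{P}; union {N, P, R}; ε-closure = {N, P, R, S, T}.
Read 'x': N→{N, R}, P→∅, R→{N, P, R}, S→{T}, T→{P}; union {N, P, R, T}; ε-closure = {N, P, R, S, T}.
Read 'z': N→{T}, P→{P}, R→{R}, S→∅, T→∅; union {P, R, T}; ε-closure = {P, R, S, T}.
Read 'x': P→∅, R→{N, P, R}, S→{T}, T→{P}; union {N, P, R, T}; ε-closure = {N, P, R, S, T}.
The final set {N, P, R, S, T} contains the accepting state P.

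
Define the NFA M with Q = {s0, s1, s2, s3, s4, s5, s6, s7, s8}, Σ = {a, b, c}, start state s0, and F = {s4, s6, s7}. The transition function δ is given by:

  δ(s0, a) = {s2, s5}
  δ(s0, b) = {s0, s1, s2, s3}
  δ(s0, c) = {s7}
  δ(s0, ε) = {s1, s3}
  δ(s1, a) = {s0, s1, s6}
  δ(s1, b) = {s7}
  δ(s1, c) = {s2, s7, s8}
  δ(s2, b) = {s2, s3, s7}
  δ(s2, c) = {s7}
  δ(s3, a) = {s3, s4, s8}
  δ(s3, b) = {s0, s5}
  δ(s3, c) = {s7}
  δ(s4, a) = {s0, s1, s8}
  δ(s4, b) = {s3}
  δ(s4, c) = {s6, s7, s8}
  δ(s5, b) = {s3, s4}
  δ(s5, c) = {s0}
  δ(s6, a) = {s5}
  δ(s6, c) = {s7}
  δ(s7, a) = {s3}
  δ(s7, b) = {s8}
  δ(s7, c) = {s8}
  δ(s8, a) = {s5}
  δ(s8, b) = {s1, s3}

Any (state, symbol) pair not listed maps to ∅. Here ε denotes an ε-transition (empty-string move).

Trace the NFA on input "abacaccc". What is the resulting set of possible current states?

{s7, s8}

Start: ε-closure({s0}) = {s0, s1, s3}.
Read 'a': s0→{s2, s5}, s1→{s0, s1, s6}, s3→{s3, s4, s8}; now {s0, s1, s2, s3, s4, s5, s6, s8}.
Read 'b': s0→{s0, s1, s2, s3}, s1→{s7}, s2→{s2, s3, s7}, s3→{s0, s5}, s4→{s3}, s5→{s3, s4}, s6→∅, s8→{s1, s3}; now {s0, s1, s2, s3, s4, s5, s7}.
Read 'a': s0→{s2, s5}, s1→{s0, s1, s6}, s2→∅, s3→{s3, s4, s8}, s4→{s0, s1, s8}, s5→∅, s7→{s3}; now {s0, s1, s2, s3, s4, s5, s6, s8}.
Read 'c': s0→{s7}, s1→{s2, s7, s8}, s2→{s7}, s3→{s7}, s4→{s6, s7, s8}, s5→{s0}, s6→{s7}, s8→∅; union {s0, s2, s6, s7, s8}; ε-closure = {s0, s1, s2, s3, s6, s7, s8}.
Read 'a': s0→{s2, s5}, s1→{s0, s1, s6}, s2→∅, s3→{s3, s4, s8}, s6→{s5}, s7→{s3}, s8→{s5}; now {s0, s1, s2, s3, s4, s5, s6, s8}.
Read 'c': s0→{s7}, s1→{s2, s7, s8}, s2→{s7}, s3→{s7}, s4→{s6, s7, s8}, s5→{s0}, s6→{s7}, s8→∅; union {s0, s2, s6, s7, s8}; ε-closure = {s0, s1, s2, s3, s6, s7, s8}.
Read 'c': s0→{s7}, s1→{s2, s7, s8}, s2→{s7}, s3→{s7}, s6→{s7}, s7→{s8}, s8→∅; now {s2, s7, s8}.
Read 'c': s2→{s7}, s7→{s8}, s8→∅; now {s7, s8}.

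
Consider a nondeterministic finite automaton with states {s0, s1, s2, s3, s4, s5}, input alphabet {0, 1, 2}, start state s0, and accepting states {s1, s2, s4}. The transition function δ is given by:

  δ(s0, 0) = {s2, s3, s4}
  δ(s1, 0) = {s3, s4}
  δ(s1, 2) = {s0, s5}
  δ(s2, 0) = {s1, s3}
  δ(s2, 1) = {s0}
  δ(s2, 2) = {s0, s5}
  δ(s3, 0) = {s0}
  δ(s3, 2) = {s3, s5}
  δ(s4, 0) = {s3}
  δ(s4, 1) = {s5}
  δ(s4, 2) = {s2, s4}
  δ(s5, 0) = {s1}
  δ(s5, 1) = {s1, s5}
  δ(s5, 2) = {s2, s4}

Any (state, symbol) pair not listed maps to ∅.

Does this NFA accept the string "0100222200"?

Start in {s0}.
Read '0': s0→{s2, s3, s4}; now {s2, s3, s4}.
Read '1': s2→{s0}, s3→∅, s4→{s5}; now {s0, s5}.
Read '0': s0→{s2, s3, s4}, s5→{s1}; now {s1, s2, s3, s4}.
Read '0': s1→{s3, s4}, s2→{s1, s3}, s3→{s0}, s4→{s3}; now {s0, s1, s3, s4}.
Read '2': s0→∅, s1→{s0, s5}, s3→{s3, s5}, s4→{s2, s4}; now {s0, s2, s3, s4, s5}.
Read '2': s0→∅, s2→{s0, s5}, s3→{s3, s5}, s4→{s2, s4}, s5→{s2, s4}; now {s0, s2, s3, s4, s5}.
Read '2': s0→∅, s2→{s0, s5}, s3→{s3, s5}, s4→{s2, s4}, s5→{s2, s4}; now {s0, s2, s3, s4, s5}.
Read '2': s0→∅, s2→{s0, s5}, s3→{s3, s5}, s4→{s2, s4}, s5→{s2, s4}; now {s0, s2, s3, s4, s5}.
Read '0': s0→{s2, s3, s4}, s2→{s1, s3}, s3→{s0}, s4→{s3}, s5→{s1}; now {s0, s1, s2, s3, s4}.
Read '0': s0→{s2, s3, s4}, s1→{s3, s4}, s2→{s1, s3}, s3→{s0}, s4→{s3}; now {s0, s1, s2, s3, s4}.
The final set {s0, s1, s2, s3, s4} contains the accepting states s1, s2, s4.

Yes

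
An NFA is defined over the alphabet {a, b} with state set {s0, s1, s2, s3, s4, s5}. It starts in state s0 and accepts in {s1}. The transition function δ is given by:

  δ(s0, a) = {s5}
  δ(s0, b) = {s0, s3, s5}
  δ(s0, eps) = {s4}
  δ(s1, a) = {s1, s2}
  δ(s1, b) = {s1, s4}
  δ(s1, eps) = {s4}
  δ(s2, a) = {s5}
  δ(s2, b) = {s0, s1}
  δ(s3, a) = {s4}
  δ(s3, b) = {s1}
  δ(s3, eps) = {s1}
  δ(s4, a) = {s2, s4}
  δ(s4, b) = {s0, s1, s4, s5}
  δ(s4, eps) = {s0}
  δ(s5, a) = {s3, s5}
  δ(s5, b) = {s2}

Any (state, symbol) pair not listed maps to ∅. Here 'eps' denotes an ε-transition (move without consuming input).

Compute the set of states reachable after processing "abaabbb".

{s0, s1, s2, s3, s4, s5}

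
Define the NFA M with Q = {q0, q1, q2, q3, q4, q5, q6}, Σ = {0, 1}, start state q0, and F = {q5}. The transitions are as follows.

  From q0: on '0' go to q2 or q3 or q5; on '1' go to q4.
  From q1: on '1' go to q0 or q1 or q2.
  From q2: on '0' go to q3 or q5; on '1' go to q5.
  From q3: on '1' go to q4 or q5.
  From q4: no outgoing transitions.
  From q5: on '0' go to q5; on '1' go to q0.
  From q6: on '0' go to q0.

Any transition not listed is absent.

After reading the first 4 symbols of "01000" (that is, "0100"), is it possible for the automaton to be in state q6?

Start in {q0}.
Read '0': {q0} → {q2, q3, q5}.
Read '1': {q2, q3, q5} → {q0, q4, q5}.
Read '0': {q0, q4, q5} → {q2, q3, q5}.
Read '0': {q2, q3, q5} → {q3, q5}.
State q6 is not in {q3, q5}.

No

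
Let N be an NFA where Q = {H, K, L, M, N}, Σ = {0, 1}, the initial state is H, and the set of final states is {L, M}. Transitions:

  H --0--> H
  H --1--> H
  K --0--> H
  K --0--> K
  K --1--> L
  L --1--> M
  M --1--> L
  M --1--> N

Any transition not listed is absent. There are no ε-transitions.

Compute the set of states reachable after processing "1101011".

Start in {H}.
Read '1': H→{H}; now {H}.
Read '1': H→{H}; now {H}.
Read '0': H→{H}; now {H}.
Read '1': H→{H}; now {H}.
Read '0': H→{H}; now {H}.
Read '1': H→{H}; now {H}.
Read '1': H→{H}; now {H}.

{H}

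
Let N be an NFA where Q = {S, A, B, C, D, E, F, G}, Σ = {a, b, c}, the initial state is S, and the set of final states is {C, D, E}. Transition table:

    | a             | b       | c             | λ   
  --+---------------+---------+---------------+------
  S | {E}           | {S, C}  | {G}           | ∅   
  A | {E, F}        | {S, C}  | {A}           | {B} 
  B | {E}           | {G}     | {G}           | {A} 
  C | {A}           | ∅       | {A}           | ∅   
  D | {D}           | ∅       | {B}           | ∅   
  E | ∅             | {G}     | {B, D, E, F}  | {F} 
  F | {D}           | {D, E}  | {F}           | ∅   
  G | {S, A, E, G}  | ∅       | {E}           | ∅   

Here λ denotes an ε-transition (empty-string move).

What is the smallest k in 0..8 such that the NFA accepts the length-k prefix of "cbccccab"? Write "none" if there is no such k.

Start in {S}.
Read 'c': S→{G}; now {G}.
Read 'b': G→∅; now ∅.
The set is empty and remains empty for the remaining 6 symbols.
No reachable set along the way intersects F.

none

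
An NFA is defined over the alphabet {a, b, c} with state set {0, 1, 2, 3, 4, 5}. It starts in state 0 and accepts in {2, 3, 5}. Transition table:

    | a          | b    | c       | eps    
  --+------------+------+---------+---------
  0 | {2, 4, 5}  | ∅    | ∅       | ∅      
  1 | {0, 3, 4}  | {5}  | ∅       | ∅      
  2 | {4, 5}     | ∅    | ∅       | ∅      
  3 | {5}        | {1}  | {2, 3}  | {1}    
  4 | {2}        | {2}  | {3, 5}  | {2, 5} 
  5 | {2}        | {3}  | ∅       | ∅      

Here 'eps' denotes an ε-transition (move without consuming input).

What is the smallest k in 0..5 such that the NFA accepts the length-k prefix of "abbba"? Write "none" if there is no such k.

1

Start in {0}.
Read 'a': 0→{2, 4, 5}; now {2, 4, 5}.
None of the earlier sets intersect F, but {2, 4, 5} does.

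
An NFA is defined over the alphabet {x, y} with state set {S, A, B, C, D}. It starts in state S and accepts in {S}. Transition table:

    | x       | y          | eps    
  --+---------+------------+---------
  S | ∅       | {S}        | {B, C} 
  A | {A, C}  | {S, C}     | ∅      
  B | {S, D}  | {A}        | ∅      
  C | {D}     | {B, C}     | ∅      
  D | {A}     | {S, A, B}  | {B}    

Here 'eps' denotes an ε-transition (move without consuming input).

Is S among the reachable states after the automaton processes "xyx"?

Yes

Start: ε-closure({S}) = {S, B, C}.
Read 'x': {S, B, C} → {S, B, C, D}.
Read 'y': {S, B, C, D} → {S, A, B, C}.
Read 'x': {S, A, B, C} → {S, A, B, C, D}.
State S is in {S, A, B, C, D}.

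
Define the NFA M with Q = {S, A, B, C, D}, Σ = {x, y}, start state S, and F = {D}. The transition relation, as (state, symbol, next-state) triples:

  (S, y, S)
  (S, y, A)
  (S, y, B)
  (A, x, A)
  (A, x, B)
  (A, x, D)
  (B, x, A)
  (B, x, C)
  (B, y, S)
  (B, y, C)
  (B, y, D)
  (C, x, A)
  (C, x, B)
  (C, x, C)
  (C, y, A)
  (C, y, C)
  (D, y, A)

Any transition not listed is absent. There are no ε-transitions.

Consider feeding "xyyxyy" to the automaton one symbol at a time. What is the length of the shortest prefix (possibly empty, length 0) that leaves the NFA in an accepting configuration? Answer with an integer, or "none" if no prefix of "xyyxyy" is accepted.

Start in {S}.
Read 'x': {S} → ∅.
The set is empty and remains empty for the remaining 5 symbols.
No reachable set along the way intersects F.

none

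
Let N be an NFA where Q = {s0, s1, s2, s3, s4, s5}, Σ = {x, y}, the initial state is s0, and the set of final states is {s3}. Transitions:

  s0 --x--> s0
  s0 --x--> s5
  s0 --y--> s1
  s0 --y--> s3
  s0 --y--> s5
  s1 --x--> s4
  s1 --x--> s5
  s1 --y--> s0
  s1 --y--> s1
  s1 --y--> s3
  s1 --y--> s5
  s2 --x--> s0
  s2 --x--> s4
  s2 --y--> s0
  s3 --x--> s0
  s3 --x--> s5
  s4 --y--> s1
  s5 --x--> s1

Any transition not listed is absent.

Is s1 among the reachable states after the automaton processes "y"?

Yes

Start in {s0}.
Read 'y': {s0} → {s1, s3, s5}.
State s1 is in {s1, s3, s5}.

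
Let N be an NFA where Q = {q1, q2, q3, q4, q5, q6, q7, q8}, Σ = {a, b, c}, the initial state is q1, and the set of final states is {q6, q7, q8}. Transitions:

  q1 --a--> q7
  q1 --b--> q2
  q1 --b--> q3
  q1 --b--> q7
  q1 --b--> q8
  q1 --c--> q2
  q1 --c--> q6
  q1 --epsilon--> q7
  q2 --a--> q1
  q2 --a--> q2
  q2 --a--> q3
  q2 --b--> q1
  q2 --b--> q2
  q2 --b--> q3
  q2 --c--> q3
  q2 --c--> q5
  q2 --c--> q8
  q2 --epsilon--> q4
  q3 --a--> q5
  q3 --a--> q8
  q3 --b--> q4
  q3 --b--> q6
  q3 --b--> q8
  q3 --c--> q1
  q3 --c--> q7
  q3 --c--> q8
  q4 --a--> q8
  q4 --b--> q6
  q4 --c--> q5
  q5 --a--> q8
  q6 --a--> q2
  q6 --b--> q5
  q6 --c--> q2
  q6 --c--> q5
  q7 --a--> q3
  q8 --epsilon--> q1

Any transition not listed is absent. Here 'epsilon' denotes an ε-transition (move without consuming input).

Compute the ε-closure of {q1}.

{q1, q7}

Begin with {q1}.
ε-move q1 → q7; add q7.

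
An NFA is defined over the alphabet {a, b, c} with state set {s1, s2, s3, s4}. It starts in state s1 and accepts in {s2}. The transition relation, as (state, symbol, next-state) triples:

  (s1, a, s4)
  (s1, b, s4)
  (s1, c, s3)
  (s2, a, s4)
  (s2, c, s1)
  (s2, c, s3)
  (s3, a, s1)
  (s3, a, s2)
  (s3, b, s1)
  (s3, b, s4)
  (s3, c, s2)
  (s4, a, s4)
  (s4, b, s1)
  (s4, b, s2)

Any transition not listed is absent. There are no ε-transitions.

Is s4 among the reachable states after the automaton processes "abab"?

No

Start in {s1}.
Read 'a': s1→{s4}; now {s4}.
Read 'b': s4→{s1, s2}; now {s1, s2}.
Read 'a': s1→{s4}, s2→{s4}; now {s4}.
Read 'b': s4→{s1, s2}; now {s1, s2}.
State s4 is not in {s1, s2}.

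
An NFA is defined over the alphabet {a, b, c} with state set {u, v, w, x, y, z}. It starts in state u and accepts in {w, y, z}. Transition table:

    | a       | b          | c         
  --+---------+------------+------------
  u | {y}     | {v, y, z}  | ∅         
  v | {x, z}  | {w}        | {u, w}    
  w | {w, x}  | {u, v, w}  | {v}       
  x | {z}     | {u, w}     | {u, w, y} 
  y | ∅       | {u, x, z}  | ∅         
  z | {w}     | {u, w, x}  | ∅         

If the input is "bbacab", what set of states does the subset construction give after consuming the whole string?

Start in {u}.
Read 'b': u→{v, y, z}; now {v, y, z}.
Read 'b': v→{w}, y→{u, x, z}, z→{u, w, x}; now {u, w, x, z}.
Read 'a': u→{y}, w→{w, x}, x→{z}, z→{w}; now {w, x, y, z}.
Read 'c': w→{v}, x→{u, w, y}, y→∅, z→∅; now {u, v, w, y}.
Read 'a': u→{y}, v→{x, z}, w→{w, x}, y→∅; now {w, x, y, z}.
Read 'b': w→{u, v, w}, x→{u, w}, y→{u, x, z}, z→{u, w, x}; now {u, v, w, x, z}.

{u, v, w, x, z}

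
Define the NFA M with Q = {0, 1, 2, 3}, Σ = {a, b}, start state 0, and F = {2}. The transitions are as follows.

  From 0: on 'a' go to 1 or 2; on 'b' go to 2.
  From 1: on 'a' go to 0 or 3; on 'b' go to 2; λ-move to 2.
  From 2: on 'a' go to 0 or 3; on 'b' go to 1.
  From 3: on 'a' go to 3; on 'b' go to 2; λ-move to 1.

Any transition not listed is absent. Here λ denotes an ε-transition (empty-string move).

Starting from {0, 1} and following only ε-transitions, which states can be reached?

Begin with {0, 1}.
ε-move 1 → 2; add 2.

{0, 1, 2}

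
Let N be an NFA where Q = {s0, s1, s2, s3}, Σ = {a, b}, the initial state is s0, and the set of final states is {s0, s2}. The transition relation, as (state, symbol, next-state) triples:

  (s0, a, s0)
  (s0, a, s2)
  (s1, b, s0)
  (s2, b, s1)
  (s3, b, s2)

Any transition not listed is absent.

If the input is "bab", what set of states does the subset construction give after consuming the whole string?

Start in {s0}.
Read 'b': s0→∅; now ∅.
The set is empty and remains empty for the remaining 2 symbols.

∅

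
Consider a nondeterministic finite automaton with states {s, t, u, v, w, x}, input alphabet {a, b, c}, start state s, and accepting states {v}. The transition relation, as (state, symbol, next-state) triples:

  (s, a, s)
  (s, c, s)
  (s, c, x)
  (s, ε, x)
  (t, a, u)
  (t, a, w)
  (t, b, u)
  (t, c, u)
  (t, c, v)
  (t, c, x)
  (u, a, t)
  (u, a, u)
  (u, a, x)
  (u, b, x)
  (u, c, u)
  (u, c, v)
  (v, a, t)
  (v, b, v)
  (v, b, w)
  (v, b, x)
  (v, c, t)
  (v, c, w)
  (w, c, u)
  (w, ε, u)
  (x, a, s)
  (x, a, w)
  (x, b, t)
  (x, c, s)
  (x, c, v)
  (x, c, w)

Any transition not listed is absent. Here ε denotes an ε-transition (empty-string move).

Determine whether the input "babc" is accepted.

Start: ε-closure({s}) = {s, x}.
Read 'b': {s, x} → {t}.
Read 'a': {t} → {u, w}.
Read 'b': {u, w} → {x}.
Read 'c': {x} → {s, u, v, w, x}.
The final set {s, u, v, w, x} contains the accepting state v.

Yes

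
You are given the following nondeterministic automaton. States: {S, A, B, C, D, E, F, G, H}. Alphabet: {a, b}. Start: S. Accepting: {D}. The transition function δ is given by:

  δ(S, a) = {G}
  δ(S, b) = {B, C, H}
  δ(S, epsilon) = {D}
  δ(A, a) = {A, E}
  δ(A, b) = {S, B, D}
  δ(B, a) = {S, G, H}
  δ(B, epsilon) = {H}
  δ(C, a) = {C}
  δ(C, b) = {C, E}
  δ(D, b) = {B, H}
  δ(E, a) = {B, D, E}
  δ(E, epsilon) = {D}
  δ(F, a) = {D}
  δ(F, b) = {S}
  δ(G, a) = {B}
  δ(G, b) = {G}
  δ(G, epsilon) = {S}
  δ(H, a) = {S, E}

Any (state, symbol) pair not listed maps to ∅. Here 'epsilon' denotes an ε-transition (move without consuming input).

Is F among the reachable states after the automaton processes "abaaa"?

No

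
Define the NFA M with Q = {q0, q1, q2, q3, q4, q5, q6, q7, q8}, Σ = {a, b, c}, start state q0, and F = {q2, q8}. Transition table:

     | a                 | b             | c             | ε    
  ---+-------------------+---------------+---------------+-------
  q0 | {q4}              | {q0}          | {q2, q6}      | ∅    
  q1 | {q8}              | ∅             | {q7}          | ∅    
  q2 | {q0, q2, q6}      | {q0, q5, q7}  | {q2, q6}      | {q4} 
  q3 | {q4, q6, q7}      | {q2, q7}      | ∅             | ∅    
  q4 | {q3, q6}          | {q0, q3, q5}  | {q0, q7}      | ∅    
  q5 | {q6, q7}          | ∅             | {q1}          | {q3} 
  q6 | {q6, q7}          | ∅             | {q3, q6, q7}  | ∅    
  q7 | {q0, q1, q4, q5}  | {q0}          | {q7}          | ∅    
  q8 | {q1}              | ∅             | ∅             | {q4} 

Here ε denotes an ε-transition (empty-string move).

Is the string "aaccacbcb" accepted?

No

Start in {q0}.
Read 'a': {q0} → {q4}.
Read 'a': {q4} → {q3, q6}.
Read 'c': {q3, q6} → {q3, q6, q7}.
Read 'c': {q3, q6, q7} → {q3, q6, q7}.
Read 'a': {q3, q6, q7} → {q0, q1, q3, q4, q5, q6, q7}.
Read 'c': {q0, q1, q3, q4, q5, q6, q7} → {q0, q1, q2, q3, q4, q6, q7}.
Read 'b': {q0, q1, q2, q3, q4, q6, q7} → {q0, q2, q3, q4, q5, q7}.
Read 'c': {q0, q2, q3, q4, q5, q7} → {q0, q1, q2, q4, q6, q7}.
Read 'b': {q0, q1, q2, q4, q6, q7} → {q0, q3, q5, q7}.
The final set {q0, q3, q5, q7} contains no accepting state.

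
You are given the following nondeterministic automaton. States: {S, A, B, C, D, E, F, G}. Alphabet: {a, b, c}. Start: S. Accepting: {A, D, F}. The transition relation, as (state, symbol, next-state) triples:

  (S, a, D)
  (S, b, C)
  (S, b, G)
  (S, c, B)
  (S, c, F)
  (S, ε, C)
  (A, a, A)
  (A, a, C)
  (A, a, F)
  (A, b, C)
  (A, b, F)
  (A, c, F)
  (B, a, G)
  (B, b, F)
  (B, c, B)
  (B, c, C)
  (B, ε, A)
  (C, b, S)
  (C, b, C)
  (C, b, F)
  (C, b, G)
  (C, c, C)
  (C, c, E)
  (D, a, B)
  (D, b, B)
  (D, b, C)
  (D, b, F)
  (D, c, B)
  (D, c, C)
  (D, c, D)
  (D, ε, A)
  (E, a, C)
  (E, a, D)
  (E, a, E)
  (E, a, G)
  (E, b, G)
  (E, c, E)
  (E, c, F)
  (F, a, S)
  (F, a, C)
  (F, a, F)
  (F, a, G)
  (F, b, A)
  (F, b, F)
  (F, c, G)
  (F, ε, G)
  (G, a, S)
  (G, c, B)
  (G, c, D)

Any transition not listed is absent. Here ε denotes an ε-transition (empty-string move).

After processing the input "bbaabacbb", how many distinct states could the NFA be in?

Start: ε-closure({S}) = {S, C}.
Read 'b': {S, C} → {S, C, F, G}.
Read 'b': {S, C, F, G} → {S, A, C, F, G}.
Read 'a': {S, A, C, F, G} → {S, A, C, D, F, G}.
Read 'a': {S, A, C, D, F, G} → {S, A, B, C, D, F, G}.
Read 'b': {S, A, B, C, D, F, G} → {S, A, B, C, F, G}.
Read 'a': {S, A, B, C, F, G} → {S, A, C, D, F, G}.
Read 'c': {S, A, C, D, F, G} → {A, B, C, D, E, F, G}.
Read 'b': {A, B, C, D, E, F, G} → {S, A, B, C, F, G}.
Read 'b': {S, A, B, C, F, G} → {S, A, C, F, G}.
That set has 5 states.

5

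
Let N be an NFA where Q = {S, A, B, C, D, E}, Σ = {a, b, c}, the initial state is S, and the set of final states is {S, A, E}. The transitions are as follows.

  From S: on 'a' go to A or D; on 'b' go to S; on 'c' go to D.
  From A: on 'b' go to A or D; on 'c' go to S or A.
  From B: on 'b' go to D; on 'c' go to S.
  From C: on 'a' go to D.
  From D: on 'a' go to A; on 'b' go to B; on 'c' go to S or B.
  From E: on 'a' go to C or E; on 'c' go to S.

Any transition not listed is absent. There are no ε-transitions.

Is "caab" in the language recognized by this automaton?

No

Start in {S}.
Read 'c': {S} → {D}.
Read 'a': {D} → {A}.
Read 'a': {A} → ∅.
The set is empty and remains empty for the remaining 1 symbol.
The final set ∅ contains no accepting state.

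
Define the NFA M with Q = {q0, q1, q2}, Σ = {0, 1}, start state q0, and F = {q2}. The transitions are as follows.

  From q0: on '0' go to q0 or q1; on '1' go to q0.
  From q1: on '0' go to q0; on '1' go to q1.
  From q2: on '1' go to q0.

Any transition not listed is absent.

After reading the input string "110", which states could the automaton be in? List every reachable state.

Start in {q0}.
Read '1': q0→{q0}; now {q0}.
Read '1': q0→{q0}; now {q0}.
Read '0': q0→{q0, q1}; now {q0, q1}.

{q0, q1}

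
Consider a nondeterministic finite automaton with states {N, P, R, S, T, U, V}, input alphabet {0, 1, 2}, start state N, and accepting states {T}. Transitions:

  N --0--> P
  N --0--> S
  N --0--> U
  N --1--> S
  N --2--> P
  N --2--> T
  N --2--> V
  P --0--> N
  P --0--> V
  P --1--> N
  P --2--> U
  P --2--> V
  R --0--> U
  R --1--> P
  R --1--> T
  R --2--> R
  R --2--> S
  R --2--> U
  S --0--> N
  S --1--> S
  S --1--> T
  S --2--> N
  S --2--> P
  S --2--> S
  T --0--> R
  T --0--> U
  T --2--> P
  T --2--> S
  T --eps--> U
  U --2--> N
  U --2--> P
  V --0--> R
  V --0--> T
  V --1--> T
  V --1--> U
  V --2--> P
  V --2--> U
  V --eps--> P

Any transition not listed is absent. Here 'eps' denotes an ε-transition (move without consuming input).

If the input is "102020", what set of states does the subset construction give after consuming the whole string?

{N, P, R, S, T, U, V}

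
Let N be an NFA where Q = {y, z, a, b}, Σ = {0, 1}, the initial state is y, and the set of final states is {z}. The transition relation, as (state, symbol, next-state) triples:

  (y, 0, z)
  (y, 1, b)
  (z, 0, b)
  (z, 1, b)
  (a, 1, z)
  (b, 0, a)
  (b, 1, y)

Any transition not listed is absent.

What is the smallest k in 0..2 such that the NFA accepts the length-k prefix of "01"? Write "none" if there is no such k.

1

Start in {y}.
Read '0': {y} → {z}.
None of the earlier sets intersect F, but {z} does.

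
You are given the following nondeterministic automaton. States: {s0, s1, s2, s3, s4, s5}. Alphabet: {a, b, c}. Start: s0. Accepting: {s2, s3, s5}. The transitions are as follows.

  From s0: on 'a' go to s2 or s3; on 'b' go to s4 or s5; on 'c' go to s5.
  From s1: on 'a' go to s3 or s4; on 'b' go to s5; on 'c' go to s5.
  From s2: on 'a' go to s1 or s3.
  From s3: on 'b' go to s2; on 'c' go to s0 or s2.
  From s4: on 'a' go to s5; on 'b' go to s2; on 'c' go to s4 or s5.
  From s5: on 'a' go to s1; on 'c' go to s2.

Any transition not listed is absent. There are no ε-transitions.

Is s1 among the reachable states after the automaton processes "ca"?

Start in {s0}.
Read 'c': s0→{s5}; now {s5}.
Read 'a': s5→{s1}; now {s1}.
State s1 is in {s1}.

Yes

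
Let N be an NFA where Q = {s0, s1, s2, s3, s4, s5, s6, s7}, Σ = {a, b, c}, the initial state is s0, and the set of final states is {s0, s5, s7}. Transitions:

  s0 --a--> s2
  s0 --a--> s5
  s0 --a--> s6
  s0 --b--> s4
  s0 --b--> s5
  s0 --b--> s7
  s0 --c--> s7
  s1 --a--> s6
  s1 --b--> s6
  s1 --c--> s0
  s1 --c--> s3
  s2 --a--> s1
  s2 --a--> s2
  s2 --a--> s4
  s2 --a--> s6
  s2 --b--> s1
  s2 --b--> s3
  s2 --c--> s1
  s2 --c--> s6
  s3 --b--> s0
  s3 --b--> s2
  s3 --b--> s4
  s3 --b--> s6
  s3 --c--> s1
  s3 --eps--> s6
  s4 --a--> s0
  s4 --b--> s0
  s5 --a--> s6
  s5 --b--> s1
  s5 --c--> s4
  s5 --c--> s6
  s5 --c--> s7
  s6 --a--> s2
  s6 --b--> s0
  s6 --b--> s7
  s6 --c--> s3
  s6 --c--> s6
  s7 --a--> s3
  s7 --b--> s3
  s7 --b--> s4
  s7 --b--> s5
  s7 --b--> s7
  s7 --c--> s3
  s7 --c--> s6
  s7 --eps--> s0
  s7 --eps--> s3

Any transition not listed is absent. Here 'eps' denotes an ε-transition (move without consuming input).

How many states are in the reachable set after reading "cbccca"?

4

Start in {s0}.
Read 'c': s0→{s7}; union {s7}; ε-closure = {s0, s3, s6, s7}.
Read 'b': s0→{s4, s5, s7}, s3→{s0, s2, s4, s6}, s6→{s0, s7}, s7→{s3, s4, s5, s7}; now {s0, s2, s3, s4, s5, s6, s7}.
Read 'c': s0→{s7}, s2→{s1, s6}, s3→{s1}, s4→∅, s5→{s4, s6, s7}, s6→{s3, s6}, s7→{s3, s6}; union {s1, s3, s4, s6, s7}; ε-closure = {s0, s1, s3, s4, s6, s7}.
Read 'c': s0→{s7}, s1→{s0, s3}, s3→{s1}, s4→∅, s6→{s3, s6}, s7→{s3, s6}; now {s0, s1, s3, s6, s7}.
Read 'c': s0→{s7}, s1→{s0, s3}, s3→{s1}, s6→{s3, s6}, s7→{s3, s6}; now {s0, s1, s3, s6, s7}.
Read 'a': s0→{s2, s5, s6}, s1→{s6}, s3→∅, s6→{s2}, s7→{s3}; now {s2, s3, s5, s6}.
That set has 4 states.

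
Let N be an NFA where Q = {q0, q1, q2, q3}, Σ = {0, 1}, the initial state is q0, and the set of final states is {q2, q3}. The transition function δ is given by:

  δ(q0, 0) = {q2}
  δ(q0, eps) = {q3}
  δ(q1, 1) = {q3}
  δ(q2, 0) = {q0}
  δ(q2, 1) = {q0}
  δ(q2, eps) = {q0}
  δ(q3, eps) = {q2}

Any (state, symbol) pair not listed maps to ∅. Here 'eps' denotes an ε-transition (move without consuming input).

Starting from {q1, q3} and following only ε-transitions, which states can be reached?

{q0, q1, q2, q3}

Begin with {q1, q3}.
ε-move q3 → q2; add q2.
ε-move q2 → q0; add q0.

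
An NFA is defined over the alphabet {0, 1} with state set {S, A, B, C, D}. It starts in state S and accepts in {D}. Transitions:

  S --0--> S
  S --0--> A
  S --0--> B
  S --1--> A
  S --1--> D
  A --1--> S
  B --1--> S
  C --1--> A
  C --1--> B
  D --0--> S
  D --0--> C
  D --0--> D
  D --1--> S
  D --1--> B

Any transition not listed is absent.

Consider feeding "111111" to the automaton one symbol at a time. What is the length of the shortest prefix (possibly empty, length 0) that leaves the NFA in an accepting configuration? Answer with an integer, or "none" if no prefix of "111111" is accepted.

Start in {S}.
Read '1': {S} → {A, D}.
None of the earlier sets intersect F, but {A, D} does.

1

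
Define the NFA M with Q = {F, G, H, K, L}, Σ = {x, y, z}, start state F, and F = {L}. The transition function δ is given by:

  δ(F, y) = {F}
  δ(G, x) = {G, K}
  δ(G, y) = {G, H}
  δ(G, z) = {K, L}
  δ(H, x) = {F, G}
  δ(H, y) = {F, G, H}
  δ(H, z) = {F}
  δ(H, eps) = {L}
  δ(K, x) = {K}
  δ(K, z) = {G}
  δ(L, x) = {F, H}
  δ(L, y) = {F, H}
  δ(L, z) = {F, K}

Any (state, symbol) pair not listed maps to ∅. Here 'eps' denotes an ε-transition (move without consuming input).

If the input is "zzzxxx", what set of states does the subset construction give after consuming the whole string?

Start in {F}.
Read 'z': {F} → ∅.
The set is empty and remains empty for the remaining 5 symbols.

∅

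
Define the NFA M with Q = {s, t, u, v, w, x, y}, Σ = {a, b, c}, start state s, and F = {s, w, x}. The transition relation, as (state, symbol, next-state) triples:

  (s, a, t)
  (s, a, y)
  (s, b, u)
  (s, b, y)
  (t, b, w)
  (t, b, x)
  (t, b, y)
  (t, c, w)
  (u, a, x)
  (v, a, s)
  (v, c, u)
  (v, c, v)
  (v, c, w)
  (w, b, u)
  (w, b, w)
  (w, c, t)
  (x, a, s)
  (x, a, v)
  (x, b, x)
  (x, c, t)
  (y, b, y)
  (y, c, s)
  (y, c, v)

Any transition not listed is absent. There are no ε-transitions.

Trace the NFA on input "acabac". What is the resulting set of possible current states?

{t, u, v, w}

Start in {s}.
Read 'a': s→{t, y}; now {t, y}.
Read 'c': t→{w}, y→{s, v}; now {s, v, w}.
Read 'a': s→{t, y}, v→{s}, w→∅; now {s, t, y}.
Read 'b': s→{u, y}, t→{w, x, y}, y→{y}; now {u, w, x, y}.
Read 'a': u→{x}, w→∅, x→{s, v}, y→∅; now {s, v, x}.
Read 'c': s→∅, v→{u, v, w}, x→{t}; now {t, u, v, w}.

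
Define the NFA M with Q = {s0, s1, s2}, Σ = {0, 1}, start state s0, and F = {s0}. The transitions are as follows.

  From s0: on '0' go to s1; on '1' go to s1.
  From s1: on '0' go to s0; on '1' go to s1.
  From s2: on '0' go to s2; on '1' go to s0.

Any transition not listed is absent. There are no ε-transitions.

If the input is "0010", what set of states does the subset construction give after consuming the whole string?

Start in {s0}.
Read '0': {s0} → {s1}.
Read '0': {s1} → {s0}.
Read '1': {s0} → {s1}.
Read '0': {s1} → {s0}.

{s0}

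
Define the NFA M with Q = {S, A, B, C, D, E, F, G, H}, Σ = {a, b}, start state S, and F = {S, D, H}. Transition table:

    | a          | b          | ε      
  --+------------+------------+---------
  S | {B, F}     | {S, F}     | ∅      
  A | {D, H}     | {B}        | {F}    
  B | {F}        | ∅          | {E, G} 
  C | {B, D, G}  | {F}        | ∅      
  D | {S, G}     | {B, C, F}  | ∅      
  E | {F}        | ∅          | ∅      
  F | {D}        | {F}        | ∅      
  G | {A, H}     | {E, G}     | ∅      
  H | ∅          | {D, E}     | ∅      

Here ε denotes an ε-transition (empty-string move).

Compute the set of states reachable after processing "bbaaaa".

Start in {S}.
Read 'b': S→{S, F}; now {S, F}.
Read 'b': S→{S, F}, F→{F}; now {S, F}.
Read 'a': S→{B, F}, F→{D}; union {B, D, F}; ε-closure = {B, D, E, F, G}.
Read 'a': B→{F}, D→{S, G}, E→{F}, F→{D}, G→{A, H}; now {S, A, D, F, G, H}.
Read 'a': S→{B, F}, A→{D, H}, D→{S, G}, F→{D}, G→{A, H}, H→∅; union {S, A, B, D, F, G, H}; ε-closure = {S, A, B, D, E, F, G, H}.
Read 'a': S→{B, F}, A→{D, H}, B→{F}, D→{S, G}, E→{F}, F→{D}, G→{A, H}, H→∅; union {S, A, B, D, F, G, H}; ε-closure = {S, A, B, D, E, F, G, H}.

{S, A, B, D, E, F, G, H}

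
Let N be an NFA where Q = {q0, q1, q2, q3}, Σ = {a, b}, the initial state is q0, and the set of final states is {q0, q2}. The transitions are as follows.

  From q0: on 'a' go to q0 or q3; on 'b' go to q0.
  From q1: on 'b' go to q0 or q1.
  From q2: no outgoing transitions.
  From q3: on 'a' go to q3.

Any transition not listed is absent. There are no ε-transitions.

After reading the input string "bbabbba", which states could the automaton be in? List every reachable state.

Start in {q0}.
Read 'b': {q0} → {q0}.
Read 'b': {q0} → {q0}.
Read 'a': {q0} → {q0, q3}.
Read 'b': {q0, q3} → {q0}.
Read 'b': {q0} → {q0}.
Read 'b': {q0} → {q0}.
Read 'a': {q0} → {q0, q3}.

{q0, q3}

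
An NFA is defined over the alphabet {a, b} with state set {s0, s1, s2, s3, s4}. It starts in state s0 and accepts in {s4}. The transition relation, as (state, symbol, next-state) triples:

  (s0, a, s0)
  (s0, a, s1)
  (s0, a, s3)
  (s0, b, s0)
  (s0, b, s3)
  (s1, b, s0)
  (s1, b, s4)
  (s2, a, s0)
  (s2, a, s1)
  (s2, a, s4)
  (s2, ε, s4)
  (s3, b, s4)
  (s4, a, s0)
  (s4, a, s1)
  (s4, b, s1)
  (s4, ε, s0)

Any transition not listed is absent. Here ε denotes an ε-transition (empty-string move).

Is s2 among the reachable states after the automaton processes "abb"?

No

Start in {s0}.
Read 'a': s0→{s0, s1, s3}; now {s0, s1, s3}.
Read 'b': s0→{s0, s3}, s1→{s0, s4}, s3→{s4}; now {s0, s3, s4}.
Read 'b': s0→{s0, s3}, s3→{s4}, s4→{s1}; now {s0, s1, s3, s4}.
State s2 is not in {s0, s1, s3, s4}.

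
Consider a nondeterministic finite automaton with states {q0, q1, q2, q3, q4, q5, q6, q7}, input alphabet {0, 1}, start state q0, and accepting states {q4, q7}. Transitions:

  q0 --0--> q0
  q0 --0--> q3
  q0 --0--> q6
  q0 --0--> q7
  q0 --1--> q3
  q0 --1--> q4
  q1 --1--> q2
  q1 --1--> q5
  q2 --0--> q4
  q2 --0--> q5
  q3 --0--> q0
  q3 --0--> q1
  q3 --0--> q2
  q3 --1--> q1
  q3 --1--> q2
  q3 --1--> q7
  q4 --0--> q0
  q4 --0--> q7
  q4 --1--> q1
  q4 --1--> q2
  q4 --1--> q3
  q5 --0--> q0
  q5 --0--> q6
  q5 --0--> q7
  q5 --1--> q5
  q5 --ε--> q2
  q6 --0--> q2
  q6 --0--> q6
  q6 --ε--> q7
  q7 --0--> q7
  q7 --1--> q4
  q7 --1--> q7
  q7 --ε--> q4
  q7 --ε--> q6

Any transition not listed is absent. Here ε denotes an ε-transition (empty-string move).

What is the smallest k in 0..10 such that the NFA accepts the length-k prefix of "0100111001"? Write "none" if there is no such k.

Start in {q0}.
Read '0': {q0} → {q0, q3, q4, q6, q7}.
None of the earlier sets intersect F, but {q0, q3, q4, q6, q7} does.

1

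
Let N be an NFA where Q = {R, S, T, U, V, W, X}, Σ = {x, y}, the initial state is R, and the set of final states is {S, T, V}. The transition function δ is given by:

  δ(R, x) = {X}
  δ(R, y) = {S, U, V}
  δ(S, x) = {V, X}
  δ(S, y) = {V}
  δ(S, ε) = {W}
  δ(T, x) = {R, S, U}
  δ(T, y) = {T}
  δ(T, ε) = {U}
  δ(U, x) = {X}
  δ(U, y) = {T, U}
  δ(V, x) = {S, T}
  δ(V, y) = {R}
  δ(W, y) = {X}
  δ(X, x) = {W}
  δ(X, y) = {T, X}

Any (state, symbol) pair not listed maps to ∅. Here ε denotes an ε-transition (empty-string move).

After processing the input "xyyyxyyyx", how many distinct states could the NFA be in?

7

Start in {R}.
Read 'x': R→{X}; now {X}.
Read 'y': X→{T, X}; union {T, X}; ε-closure = {T, U, X}.
Read 'y': T→{T}, U→{T, U}, X→{T, X}; now {T, U, X}.
Read 'y': T→{T}, U→{T, U}, X→{T, X}; now {T, U, X}.
Read 'x': T→{R, S, U}, U→{X}, X→{W}; now {R, S, U, W, X}.
Read 'y': R→{S, U, V}, S→{V}, U→{T, U}, W→{X}, X→{T, X}; union {S, T, U, V, X}; ε-closure = {S, T, U, V, W, X}.
Read 'y': S→{V}, T→{T}, U→{T, U}, V→{R}, W→{X}, X→{T, X}; now {R, T, U, V, X}.
Read 'y': R→{S, U, V}, T→{T}, U→{T, U}, V→{R}, X→{T, X}; union {R, S, T, U, V, X}; ε-closure = {R, S, T, U, V, W, X}.
Read 'x': R→{X}, S→{V, X}, T→{R, S, U}, U→{X}, V→{S, T}, W→∅, X→{W}; now {R, S, T, U, V, W, X}.
That set has 7 states.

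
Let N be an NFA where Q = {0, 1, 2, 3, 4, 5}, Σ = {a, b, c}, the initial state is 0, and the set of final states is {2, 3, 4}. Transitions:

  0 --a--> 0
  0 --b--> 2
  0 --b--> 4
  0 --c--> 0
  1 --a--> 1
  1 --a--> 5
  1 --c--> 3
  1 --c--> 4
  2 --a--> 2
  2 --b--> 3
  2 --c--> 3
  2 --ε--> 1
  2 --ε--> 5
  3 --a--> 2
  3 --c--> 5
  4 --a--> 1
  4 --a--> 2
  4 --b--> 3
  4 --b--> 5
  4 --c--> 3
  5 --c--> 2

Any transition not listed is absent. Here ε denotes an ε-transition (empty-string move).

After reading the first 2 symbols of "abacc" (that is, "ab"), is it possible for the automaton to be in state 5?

Start in {0}.
Read 'a': {0} → {0}.
Read 'b': {0} → {1, 2, 4, 5}.
State 5 is in {1, 2, 4, 5}.

Yes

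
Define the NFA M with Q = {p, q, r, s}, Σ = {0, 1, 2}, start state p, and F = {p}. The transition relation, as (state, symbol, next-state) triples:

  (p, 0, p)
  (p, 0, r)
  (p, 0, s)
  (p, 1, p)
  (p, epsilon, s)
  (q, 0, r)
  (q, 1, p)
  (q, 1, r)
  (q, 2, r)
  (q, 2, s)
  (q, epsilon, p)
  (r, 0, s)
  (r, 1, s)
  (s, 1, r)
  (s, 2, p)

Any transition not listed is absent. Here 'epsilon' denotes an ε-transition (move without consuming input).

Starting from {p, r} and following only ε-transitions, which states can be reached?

{p, r, s}

Begin with {p, r}.
ε-move p → s; add s.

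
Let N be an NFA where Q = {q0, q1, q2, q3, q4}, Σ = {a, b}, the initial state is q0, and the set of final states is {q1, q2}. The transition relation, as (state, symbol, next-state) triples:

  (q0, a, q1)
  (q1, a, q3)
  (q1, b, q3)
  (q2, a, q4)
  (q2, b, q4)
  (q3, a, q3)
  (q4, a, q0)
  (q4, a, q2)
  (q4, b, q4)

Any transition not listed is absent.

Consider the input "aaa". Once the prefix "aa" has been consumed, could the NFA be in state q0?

Start in {q0}.
Read 'a': q0→{q1}; now {q1}.
Read 'a': q1→{q3}; now {q3}.
State q0 is not in {q3}.

No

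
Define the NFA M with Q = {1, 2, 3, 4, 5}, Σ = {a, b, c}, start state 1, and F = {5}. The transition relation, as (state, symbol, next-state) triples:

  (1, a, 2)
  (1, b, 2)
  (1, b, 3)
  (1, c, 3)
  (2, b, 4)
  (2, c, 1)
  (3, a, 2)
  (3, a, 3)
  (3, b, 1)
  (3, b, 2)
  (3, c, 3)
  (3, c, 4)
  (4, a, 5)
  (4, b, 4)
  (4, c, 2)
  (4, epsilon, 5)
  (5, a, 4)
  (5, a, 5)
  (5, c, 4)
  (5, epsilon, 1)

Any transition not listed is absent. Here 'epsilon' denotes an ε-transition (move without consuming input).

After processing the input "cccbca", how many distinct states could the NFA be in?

Start in {1}.
Read 'c': {1} → {3}.
Read 'c': {3} → {1, 3, 4, 5}.
Read 'c': {1, 3, 4, 5} → {1, 2, 3, 4, 5}.
Read 'b': {1, 2, 3, 4, 5} → {1, 2, 3, 4, 5}.
Read 'c': {1, 2, 3, 4, 5} → {1, 2, 3, 4, 5}.
Read 'a': {1, 2, 3, 4, 5} → {1, 2, 3, 4, 5}.
That set has 5 states.

5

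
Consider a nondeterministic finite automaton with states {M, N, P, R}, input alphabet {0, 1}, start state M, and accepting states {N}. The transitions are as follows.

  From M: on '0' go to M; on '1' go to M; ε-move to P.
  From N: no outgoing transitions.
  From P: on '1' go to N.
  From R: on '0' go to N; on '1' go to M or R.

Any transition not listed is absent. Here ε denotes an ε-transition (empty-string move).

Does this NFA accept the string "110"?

No

Start: ε-closure({M}) = {M, P}.
Read '1': {M, P} → {M, N, P}.
Read '1': {M, N, P} → {M, N, P}.
Read '0': {M, N, P} → {M, P}.
The final set {M, P} contains no accepting state.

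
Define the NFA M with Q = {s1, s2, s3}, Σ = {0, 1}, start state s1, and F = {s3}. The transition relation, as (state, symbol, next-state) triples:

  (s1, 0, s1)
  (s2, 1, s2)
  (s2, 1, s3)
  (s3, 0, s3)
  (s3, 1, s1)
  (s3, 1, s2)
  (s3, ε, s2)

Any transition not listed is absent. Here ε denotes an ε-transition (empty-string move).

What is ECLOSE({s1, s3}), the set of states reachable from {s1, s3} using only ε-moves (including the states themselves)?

{s1, s2, s3}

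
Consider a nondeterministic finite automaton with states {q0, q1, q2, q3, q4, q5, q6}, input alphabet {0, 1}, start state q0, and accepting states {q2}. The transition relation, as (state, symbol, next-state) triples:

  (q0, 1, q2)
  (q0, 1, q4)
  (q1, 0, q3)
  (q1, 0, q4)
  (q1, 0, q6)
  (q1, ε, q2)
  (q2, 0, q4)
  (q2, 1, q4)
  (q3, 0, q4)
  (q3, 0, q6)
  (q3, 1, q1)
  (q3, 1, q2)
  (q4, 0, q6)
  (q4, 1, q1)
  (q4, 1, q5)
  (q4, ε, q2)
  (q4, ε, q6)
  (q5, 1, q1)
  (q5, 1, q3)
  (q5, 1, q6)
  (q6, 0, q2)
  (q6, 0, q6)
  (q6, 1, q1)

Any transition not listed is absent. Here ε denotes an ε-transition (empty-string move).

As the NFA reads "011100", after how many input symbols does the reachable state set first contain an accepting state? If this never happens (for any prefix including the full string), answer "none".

none

Start in {q0}.
Read '0': {q0} → ∅.
The set is empty and remains empty for the remaining 5 symbols.
No reachable set along the way intersects F.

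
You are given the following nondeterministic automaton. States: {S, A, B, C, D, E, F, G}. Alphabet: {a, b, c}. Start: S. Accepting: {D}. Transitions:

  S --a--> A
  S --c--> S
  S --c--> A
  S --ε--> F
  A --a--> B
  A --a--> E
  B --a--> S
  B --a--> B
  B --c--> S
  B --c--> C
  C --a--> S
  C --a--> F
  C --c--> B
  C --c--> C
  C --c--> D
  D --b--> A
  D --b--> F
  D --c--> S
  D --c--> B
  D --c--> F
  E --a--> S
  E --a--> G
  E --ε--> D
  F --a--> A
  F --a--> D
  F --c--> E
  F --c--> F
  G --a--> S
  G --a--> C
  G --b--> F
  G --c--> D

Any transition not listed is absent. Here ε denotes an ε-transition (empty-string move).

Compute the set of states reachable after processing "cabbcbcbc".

Start: ε-closure({S}) = {S, F}.
Read 'c': S→{S, A}, F→{E, F}; union {S, A, E, F}; ε-closure = {S, A, D, E, F}.
Read 'a': S→{A}, A→{B, E}, D→∅, E→{S, G}, F→{A, D}; union {S, A, B, D, E, G}; ε-closure = {S, A, B, D, E, F, G}.
Read 'b': S→∅, A→∅, B→∅, D→{A, F}, E→∅, F→∅, G→{F}; now {A, F}.
Read 'b': A→∅, F→∅; now ∅.
The set is empty and remains empty for the remaining 5 symbols.

∅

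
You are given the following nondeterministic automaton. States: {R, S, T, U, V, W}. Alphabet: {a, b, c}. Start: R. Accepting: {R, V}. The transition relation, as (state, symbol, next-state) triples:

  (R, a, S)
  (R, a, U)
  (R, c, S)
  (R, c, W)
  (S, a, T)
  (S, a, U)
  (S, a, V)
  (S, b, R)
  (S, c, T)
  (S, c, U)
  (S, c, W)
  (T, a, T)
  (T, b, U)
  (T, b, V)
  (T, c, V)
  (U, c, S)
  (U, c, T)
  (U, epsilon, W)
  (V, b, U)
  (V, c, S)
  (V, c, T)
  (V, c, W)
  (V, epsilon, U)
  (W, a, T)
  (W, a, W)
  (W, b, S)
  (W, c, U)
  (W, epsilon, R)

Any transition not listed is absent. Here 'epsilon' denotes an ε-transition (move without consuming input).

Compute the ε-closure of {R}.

{R}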